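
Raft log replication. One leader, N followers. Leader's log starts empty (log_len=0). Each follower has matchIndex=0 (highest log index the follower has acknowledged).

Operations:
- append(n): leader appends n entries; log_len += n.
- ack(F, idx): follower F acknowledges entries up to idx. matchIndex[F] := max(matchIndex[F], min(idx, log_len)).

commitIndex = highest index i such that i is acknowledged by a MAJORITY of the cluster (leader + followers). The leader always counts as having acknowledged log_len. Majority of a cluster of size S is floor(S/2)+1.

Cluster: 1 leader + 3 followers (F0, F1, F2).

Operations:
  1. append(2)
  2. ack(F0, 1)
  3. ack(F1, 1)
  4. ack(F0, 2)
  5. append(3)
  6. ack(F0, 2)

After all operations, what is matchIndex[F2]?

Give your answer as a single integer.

Answer: 0

Derivation:
Op 1: append 2 -> log_len=2
Op 2: F0 acks idx 1 -> match: F0=1 F1=0 F2=0; commitIndex=0
Op 3: F1 acks idx 1 -> match: F0=1 F1=1 F2=0; commitIndex=1
Op 4: F0 acks idx 2 -> match: F0=2 F1=1 F2=0; commitIndex=1
Op 5: append 3 -> log_len=5
Op 6: F0 acks idx 2 -> match: F0=2 F1=1 F2=0; commitIndex=1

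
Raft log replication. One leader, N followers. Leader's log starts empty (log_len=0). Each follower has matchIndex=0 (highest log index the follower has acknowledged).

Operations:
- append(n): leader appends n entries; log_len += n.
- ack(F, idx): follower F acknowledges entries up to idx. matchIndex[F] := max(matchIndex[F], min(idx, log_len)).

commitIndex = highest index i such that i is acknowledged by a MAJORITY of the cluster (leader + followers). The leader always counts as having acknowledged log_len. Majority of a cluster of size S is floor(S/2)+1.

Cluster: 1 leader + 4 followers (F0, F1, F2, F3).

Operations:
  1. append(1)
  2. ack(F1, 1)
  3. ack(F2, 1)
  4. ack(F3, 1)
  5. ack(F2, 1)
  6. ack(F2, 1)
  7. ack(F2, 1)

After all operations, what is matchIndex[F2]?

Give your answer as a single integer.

Answer: 1

Derivation:
Op 1: append 1 -> log_len=1
Op 2: F1 acks idx 1 -> match: F0=0 F1=1 F2=0 F3=0; commitIndex=0
Op 3: F2 acks idx 1 -> match: F0=0 F1=1 F2=1 F3=0; commitIndex=1
Op 4: F3 acks idx 1 -> match: F0=0 F1=1 F2=1 F3=1; commitIndex=1
Op 5: F2 acks idx 1 -> match: F0=0 F1=1 F2=1 F3=1; commitIndex=1
Op 6: F2 acks idx 1 -> match: F0=0 F1=1 F2=1 F3=1; commitIndex=1
Op 7: F2 acks idx 1 -> match: F0=0 F1=1 F2=1 F3=1; commitIndex=1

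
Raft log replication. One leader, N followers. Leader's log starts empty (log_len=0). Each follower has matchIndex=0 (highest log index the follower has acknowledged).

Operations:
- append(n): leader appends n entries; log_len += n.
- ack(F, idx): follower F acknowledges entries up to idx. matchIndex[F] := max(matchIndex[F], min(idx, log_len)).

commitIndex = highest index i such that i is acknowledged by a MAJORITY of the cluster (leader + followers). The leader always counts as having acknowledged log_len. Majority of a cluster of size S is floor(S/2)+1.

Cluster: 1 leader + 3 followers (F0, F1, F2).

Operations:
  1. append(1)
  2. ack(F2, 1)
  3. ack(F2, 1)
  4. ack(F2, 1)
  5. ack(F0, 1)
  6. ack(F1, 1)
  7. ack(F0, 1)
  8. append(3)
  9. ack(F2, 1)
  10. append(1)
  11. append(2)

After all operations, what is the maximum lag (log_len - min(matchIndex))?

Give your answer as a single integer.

Op 1: append 1 -> log_len=1
Op 2: F2 acks idx 1 -> match: F0=0 F1=0 F2=1; commitIndex=0
Op 3: F2 acks idx 1 -> match: F0=0 F1=0 F2=1; commitIndex=0
Op 4: F2 acks idx 1 -> match: F0=0 F1=0 F2=1; commitIndex=0
Op 5: F0 acks idx 1 -> match: F0=1 F1=0 F2=1; commitIndex=1
Op 6: F1 acks idx 1 -> match: F0=1 F1=1 F2=1; commitIndex=1
Op 7: F0 acks idx 1 -> match: F0=1 F1=1 F2=1; commitIndex=1
Op 8: append 3 -> log_len=4
Op 9: F2 acks idx 1 -> match: F0=1 F1=1 F2=1; commitIndex=1
Op 10: append 1 -> log_len=5
Op 11: append 2 -> log_len=7

Answer: 6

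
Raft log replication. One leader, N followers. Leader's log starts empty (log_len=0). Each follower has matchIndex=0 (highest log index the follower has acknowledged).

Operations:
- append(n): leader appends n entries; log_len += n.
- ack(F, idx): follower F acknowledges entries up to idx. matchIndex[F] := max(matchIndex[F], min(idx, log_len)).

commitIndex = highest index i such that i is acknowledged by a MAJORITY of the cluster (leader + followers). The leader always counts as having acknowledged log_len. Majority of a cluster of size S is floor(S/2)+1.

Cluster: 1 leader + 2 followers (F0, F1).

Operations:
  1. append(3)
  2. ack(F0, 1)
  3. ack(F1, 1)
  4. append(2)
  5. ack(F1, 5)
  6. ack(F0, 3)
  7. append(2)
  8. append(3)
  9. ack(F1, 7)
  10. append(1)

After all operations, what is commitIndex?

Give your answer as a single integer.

Answer: 7

Derivation:
Op 1: append 3 -> log_len=3
Op 2: F0 acks idx 1 -> match: F0=1 F1=0; commitIndex=1
Op 3: F1 acks idx 1 -> match: F0=1 F1=1; commitIndex=1
Op 4: append 2 -> log_len=5
Op 5: F1 acks idx 5 -> match: F0=1 F1=5; commitIndex=5
Op 6: F0 acks idx 3 -> match: F0=3 F1=5; commitIndex=5
Op 7: append 2 -> log_len=7
Op 8: append 3 -> log_len=10
Op 9: F1 acks idx 7 -> match: F0=3 F1=7; commitIndex=7
Op 10: append 1 -> log_len=11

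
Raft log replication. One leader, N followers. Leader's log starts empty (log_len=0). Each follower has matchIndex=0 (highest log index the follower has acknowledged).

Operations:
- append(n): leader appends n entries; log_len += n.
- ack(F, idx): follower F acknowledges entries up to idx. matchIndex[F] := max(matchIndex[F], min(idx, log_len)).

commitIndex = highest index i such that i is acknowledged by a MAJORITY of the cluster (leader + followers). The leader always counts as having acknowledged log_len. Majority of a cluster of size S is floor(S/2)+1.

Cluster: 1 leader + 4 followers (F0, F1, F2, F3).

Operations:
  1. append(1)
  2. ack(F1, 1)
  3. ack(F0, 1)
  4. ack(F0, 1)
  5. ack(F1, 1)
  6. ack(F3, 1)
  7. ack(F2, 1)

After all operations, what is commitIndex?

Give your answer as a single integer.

Op 1: append 1 -> log_len=1
Op 2: F1 acks idx 1 -> match: F0=0 F1=1 F2=0 F3=0; commitIndex=0
Op 3: F0 acks idx 1 -> match: F0=1 F1=1 F2=0 F3=0; commitIndex=1
Op 4: F0 acks idx 1 -> match: F0=1 F1=1 F2=0 F3=0; commitIndex=1
Op 5: F1 acks idx 1 -> match: F0=1 F1=1 F2=0 F3=0; commitIndex=1
Op 6: F3 acks idx 1 -> match: F0=1 F1=1 F2=0 F3=1; commitIndex=1
Op 7: F2 acks idx 1 -> match: F0=1 F1=1 F2=1 F3=1; commitIndex=1

Answer: 1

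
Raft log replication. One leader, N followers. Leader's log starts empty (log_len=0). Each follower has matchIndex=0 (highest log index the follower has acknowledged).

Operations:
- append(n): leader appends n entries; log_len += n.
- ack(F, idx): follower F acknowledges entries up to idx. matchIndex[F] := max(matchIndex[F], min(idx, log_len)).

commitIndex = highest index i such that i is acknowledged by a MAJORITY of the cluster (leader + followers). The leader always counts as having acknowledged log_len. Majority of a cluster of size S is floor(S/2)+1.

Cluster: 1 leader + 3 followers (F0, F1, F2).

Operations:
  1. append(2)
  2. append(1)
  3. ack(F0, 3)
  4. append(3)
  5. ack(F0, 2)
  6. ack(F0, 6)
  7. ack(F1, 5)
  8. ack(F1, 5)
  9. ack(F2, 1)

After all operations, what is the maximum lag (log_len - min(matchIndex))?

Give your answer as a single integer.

Op 1: append 2 -> log_len=2
Op 2: append 1 -> log_len=3
Op 3: F0 acks idx 3 -> match: F0=3 F1=0 F2=0; commitIndex=0
Op 4: append 3 -> log_len=6
Op 5: F0 acks idx 2 -> match: F0=3 F1=0 F2=0; commitIndex=0
Op 6: F0 acks idx 6 -> match: F0=6 F1=0 F2=0; commitIndex=0
Op 7: F1 acks idx 5 -> match: F0=6 F1=5 F2=0; commitIndex=5
Op 8: F1 acks idx 5 -> match: F0=6 F1=5 F2=0; commitIndex=5
Op 9: F2 acks idx 1 -> match: F0=6 F1=5 F2=1; commitIndex=5

Answer: 5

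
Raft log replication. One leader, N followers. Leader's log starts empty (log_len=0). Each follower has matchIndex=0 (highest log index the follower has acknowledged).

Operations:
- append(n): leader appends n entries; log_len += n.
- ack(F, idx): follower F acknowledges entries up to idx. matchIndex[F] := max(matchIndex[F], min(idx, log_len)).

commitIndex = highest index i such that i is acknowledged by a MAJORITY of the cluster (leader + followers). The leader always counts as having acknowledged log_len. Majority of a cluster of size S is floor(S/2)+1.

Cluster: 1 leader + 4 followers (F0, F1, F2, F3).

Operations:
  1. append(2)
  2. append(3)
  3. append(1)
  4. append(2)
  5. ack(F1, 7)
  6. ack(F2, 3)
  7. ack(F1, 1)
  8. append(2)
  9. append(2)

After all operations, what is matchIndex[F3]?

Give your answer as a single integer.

Answer: 0

Derivation:
Op 1: append 2 -> log_len=2
Op 2: append 3 -> log_len=5
Op 3: append 1 -> log_len=6
Op 4: append 2 -> log_len=8
Op 5: F1 acks idx 7 -> match: F0=0 F1=7 F2=0 F3=0; commitIndex=0
Op 6: F2 acks idx 3 -> match: F0=0 F1=7 F2=3 F3=0; commitIndex=3
Op 7: F1 acks idx 1 -> match: F0=0 F1=7 F2=3 F3=0; commitIndex=3
Op 8: append 2 -> log_len=10
Op 9: append 2 -> log_len=12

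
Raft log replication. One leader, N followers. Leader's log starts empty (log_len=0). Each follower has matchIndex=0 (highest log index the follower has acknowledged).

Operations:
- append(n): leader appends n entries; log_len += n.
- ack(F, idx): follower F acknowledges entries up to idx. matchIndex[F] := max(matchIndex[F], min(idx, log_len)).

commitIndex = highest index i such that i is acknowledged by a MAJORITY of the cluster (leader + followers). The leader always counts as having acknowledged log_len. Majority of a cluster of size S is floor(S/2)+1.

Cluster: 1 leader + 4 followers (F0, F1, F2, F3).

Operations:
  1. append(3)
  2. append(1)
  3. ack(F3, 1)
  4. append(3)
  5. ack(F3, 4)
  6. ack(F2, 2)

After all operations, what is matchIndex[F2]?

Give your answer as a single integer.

Answer: 2

Derivation:
Op 1: append 3 -> log_len=3
Op 2: append 1 -> log_len=4
Op 3: F3 acks idx 1 -> match: F0=0 F1=0 F2=0 F3=1; commitIndex=0
Op 4: append 3 -> log_len=7
Op 5: F3 acks idx 4 -> match: F0=0 F1=0 F2=0 F3=4; commitIndex=0
Op 6: F2 acks idx 2 -> match: F0=0 F1=0 F2=2 F3=4; commitIndex=2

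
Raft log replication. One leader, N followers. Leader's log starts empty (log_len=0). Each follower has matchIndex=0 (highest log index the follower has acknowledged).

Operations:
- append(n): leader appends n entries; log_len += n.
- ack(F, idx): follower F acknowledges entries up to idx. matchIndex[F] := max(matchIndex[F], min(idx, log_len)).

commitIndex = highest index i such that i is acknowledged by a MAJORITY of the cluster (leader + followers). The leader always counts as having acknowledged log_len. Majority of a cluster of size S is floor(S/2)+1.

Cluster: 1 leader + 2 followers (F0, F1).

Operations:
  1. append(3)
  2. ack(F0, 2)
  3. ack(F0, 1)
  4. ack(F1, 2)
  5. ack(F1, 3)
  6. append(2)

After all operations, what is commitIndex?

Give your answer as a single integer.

Answer: 3

Derivation:
Op 1: append 3 -> log_len=3
Op 2: F0 acks idx 2 -> match: F0=2 F1=0; commitIndex=2
Op 3: F0 acks idx 1 -> match: F0=2 F1=0; commitIndex=2
Op 4: F1 acks idx 2 -> match: F0=2 F1=2; commitIndex=2
Op 5: F1 acks idx 3 -> match: F0=2 F1=3; commitIndex=3
Op 6: append 2 -> log_len=5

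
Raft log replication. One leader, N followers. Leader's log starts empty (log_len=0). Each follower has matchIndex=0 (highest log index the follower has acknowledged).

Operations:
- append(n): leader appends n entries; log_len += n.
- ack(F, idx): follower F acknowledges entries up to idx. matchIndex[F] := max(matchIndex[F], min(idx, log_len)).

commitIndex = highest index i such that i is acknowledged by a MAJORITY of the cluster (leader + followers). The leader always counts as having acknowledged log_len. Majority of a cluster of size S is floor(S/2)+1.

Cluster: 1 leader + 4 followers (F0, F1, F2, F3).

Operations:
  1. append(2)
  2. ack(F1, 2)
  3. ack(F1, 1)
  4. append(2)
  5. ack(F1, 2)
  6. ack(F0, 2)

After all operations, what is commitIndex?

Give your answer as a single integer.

Op 1: append 2 -> log_len=2
Op 2: F1 acks idx 2 -> match: F0=0 F1=2 F2=0 F3=0; commitIndex=0
Op 3: F1 acks idx 1 -> match: F0=0 F1=2 F2=0 F3=0; commitIndex=0
Op 4: append 2 -> log_len=4
Op 5: F1 acks idx 2 -> match: F0=0 F1=2 F2=0 F3=0; commitIndex=0
Op 6: F0 acks idx 2 -> match: F0=2 F1=2 F2=0 F3=0; commitIndex=2

Answer: 2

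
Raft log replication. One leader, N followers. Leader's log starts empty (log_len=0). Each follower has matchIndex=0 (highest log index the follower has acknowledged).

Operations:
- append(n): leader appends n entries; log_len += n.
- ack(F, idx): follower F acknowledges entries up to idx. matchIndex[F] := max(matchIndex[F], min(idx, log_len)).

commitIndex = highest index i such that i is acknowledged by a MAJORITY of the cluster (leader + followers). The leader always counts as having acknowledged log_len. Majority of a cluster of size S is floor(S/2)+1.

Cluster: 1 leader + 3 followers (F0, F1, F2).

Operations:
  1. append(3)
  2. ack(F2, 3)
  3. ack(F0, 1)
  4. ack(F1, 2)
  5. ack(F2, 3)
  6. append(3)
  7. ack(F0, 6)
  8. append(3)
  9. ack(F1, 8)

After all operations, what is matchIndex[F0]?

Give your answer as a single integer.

Op 1: append 3 -> log_len=3
Op 2: F2 acks idx 3 -> match: F0=0 F1=0 F2=3; commitIndex=0
Op 3: F0 acks idx 1 -> match: F0=1 F1=0 F2=3; commitIndex=1
Op 4: F1 acks idx 2 -> match: F0=1 F1=2 F2=3; commitIndex=2
Op 5: F2 acks idx 3 -> match: F0=1 F1=2 F2=3; commitIndex=2
Op 6: append 3 -> log_len=6
Op 7: F0 acks idx 6 -> match: F0=6 F1=2 F2=3; commitIndex=3
Op 8: append 3 -> log_len=9
Op 9: F1 acks idx 8 -> match: F0=6 F1=8 F2=3; commitIndex=6

Answer: 6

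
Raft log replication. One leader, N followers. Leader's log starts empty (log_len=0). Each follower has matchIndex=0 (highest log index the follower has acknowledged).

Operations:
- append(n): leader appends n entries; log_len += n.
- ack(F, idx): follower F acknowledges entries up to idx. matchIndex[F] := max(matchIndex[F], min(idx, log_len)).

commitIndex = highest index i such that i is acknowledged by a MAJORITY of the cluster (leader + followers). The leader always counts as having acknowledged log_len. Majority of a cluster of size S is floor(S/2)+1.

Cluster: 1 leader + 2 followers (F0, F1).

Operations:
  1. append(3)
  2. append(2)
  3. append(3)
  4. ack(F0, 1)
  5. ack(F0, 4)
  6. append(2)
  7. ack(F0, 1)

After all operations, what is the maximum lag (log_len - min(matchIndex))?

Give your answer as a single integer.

Answer: 10

Derivation:
Op 1: append 3 -> log_len=3
Op 2: append 2 -> log_len=5
Op 3: append 3 -> log_len=8
Op 4: F0 acks idx 1 -> match: F0=1 F1=0; commitIndex=1
Op 5: F0 acks idx 4 -> match: F0=4 F1=0; commitIndex=4
Op 6: append 2 -> log_len=10
Op 7: F0 acks idx 1 -> match: F0=4 F1=0; commitIndex=4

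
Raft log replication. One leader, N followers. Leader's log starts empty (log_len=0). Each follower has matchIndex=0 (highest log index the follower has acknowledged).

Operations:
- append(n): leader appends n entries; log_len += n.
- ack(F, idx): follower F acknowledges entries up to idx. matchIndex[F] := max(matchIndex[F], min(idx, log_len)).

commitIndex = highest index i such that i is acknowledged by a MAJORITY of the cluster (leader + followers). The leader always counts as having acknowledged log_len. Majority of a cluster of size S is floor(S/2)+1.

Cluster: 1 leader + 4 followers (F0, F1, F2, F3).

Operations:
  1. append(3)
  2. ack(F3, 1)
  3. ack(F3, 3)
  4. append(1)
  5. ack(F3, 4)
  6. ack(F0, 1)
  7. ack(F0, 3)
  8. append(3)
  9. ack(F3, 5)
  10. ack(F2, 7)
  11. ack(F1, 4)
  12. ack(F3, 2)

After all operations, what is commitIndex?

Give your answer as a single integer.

Op 1: append 3 -> log_len=3
Op 2: F3 acks idx 1 -> match: F0=0 F1=0 F2=0 F3=1; commitIndex=0
Op 3: F3 acks idx 3 -> match: F0=0 F1=0 F2=0 F3=3; commitIndex=0
Op 4: append 1 -> log_len=4
Op 5: F3 acks idx 4 -> match: F0=0 F1=0 F2=0 F3=4; commitIndex=0
Op 6: F0 acks idx 1 -> match: F0=1 F1=0 F2=0 F3=4; commitIndex=1
Op 7: F0 acks idx 3 -> match: F0=3 F1=0 F2=0 F3=4; commitIndex=3
Op 8: append 3 -> log_len=7
Op 9: F3 acks idx 5 -> match: F0=3 F1=0 F2=0 F3=5; commitIndex=3
Op 10: F2 acks idx 7 -> match: F0=3 F1=0 F2=7 F3=5; commitIndex=5
Op 11: F1 acks idx 4 -> match: F0=3 F1=4 F2=7 F3=5; commitIndex=5
Op 12: F3 acks idx 2 -> match: F0=3 F1=4 F2=7 F3=5; commitIndex=5

Answer: 5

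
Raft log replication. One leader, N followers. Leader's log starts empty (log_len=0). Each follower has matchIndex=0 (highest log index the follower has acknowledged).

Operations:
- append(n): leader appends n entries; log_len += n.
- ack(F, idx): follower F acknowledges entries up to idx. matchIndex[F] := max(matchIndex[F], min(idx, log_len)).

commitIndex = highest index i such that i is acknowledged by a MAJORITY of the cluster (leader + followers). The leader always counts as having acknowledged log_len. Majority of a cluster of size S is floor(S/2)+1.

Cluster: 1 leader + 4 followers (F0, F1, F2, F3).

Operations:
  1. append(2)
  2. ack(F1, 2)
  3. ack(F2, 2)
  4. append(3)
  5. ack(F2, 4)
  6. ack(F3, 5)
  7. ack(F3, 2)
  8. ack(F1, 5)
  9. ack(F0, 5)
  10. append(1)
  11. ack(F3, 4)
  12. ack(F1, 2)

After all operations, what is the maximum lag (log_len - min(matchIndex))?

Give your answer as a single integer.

Op 1: append 2 -> log_len=2
Op 2: F1 acks idx 2 -> match: F0=0 F1=2 F2=0 F3=0; commitIndex=0
Op 3: F2 acks idx 2 -> match: F0=0 F1=2 F2=2 F3=0; commitIndex=2
Op 4: append 3 -> log_len=5
Op 5: F2 acks idx 4 -> match: F0=0 F1=2 F2=4 F3=0; commitIndex=2
Op 6: F3 acks idx 5 -> match: F0=0 F1=2 F2=4 F3=5; commitIndex=4
Op 7: F3 acks idx 2 -> match: F0=0 F1=2 F2=4 F3=5; commitIndex=4
Op 8: F1 acks idx 5 -> match: F0=0 F1=5 F2=4 F3=5; commitIndex=5
Op 9: F0 acks idx 5 -> match: F0=5 F1=5 F2=4 F3=5; commitIndex=5
Op 10: append 1 -> log_len=6
Op 11: F3 acks idx 4 -> match: F0=5 F1=5 F2=4 F3=5; commitIndex=5
Op 12: F1 acks idx 2 -> match: F0=5 F1=5 F2=4 F3=5; commitIndex=5

Answer: 2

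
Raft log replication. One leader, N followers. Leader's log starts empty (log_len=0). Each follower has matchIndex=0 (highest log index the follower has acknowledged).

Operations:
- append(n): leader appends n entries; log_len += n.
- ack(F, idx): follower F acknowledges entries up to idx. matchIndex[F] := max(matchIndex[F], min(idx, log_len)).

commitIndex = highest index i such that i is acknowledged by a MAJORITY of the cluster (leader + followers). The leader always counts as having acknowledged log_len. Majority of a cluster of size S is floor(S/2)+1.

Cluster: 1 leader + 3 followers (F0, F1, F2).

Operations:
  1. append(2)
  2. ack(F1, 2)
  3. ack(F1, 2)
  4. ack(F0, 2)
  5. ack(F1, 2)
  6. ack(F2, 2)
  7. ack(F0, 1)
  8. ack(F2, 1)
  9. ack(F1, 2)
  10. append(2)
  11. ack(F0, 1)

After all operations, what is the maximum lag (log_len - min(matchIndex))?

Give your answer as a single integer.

Op 1: append 2 -> log_len=2
Op 2: F1 acks idx 2 -> match: F0=0 F1=2 F2=0; commitIndex=0
Op 3: F1 acks idx 2 -> match: F0=0 F1=2 F2=0; commitIndex=0
Op 4: F0 acks idx 2 -> match: F0=2 F1=2 F2=0; commitIndex=2
Op 5: F1 acks idx 2 -> match: F0=2 F1=2 F2=0; commitIndex=2
Op 6: F2 acks idx 2 -> match: F0=2 F1=2 F2=2; commitIndex=2
Op 7: F0 acks idx 1 -> match: F0=2 F1=2 F2=2; commitIndex=2
Op 8: F2 acks idx 1 -> match: F0=2 F1=2 F2=2; commitIndex=2
Op 9: F1 acks idx 2 -> match: F0=2 F1=2 F2=2; commitIndex=2
Op 10: append 2 -> log_len=4
Op 11: F0 acks idx 1 -> match: F0=2 F1=2 F2=2; commitIndex=2

Answer: 2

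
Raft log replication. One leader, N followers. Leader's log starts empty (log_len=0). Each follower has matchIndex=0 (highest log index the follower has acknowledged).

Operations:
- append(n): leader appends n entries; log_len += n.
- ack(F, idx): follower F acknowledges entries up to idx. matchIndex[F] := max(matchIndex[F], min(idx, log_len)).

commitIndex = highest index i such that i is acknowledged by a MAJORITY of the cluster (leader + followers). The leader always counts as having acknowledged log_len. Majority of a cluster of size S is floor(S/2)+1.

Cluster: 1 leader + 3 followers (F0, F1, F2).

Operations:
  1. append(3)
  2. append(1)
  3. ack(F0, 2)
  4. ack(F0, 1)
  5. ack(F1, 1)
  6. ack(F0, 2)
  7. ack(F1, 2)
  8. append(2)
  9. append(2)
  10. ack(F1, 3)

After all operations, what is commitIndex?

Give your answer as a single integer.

Answer: 2

Derivation:
Op 1: append 3 -> log_len=3
Op 2: append 1 -> log_len=4
Op 3: F0 acks idx 2 -> match: F0=2 F1=0 F2=0; commitIndex=0
Op 4: F0 acks idx 1 -> match: F0=2 F1=0 F2=0; commitIndex=0
Op 5: F1 acks idx 1 -> match: F0=2 F1=1 F2=0; commitIndex=1
Op 6: F0 acks idx 2 -> match: F0=2 F1=1 F2=0; commitIndex=1
Op 7: F1 acks idx 2 -> match: F0=2 F1=2 F2=0; commitIndex=2
Op 8: append 2 -> log_len=6
Op 9: append 2 -> log_len=8
Op 10: F1 acks idx 3 -> match: F0=2 F1=3 F2=0; commitIndex=2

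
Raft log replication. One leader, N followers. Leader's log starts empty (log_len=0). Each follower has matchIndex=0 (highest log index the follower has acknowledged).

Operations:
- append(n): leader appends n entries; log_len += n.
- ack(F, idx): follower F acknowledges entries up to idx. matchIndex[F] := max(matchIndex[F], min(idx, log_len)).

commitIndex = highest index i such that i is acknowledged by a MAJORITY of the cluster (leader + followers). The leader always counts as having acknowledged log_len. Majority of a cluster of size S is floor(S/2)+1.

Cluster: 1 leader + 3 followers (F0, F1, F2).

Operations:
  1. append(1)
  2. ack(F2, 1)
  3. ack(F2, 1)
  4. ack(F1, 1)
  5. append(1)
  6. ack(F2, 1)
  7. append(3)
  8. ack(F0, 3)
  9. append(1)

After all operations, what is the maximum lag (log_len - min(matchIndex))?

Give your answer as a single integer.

Op 1: append 1 -> log_len=1
Op 2: F2 acks idx 1 -> match: F0=0 F1=0 F2=1; commitIndex=0
Op 3: F2 acks idx 1 -> match: F0=0 F1=0 F2=1; commitIndex=0
Op 4: F1 acks idx 1 -> match: F0=0 F1=1 F2=1; commitIndex=1
Op 5: append 1 -> log_len=2
Op 6: F2 acks idx 1 -> match: F0=0 F1=1 F2=1; commitIndex=1
Op 7: append 3 -> log_len=5
Op 8: F0 acks idx 3 -> match: F0=3 F1=1 F2=1; commitIndex=1
Op 9: append 1 -> log_len=6

Answer: 5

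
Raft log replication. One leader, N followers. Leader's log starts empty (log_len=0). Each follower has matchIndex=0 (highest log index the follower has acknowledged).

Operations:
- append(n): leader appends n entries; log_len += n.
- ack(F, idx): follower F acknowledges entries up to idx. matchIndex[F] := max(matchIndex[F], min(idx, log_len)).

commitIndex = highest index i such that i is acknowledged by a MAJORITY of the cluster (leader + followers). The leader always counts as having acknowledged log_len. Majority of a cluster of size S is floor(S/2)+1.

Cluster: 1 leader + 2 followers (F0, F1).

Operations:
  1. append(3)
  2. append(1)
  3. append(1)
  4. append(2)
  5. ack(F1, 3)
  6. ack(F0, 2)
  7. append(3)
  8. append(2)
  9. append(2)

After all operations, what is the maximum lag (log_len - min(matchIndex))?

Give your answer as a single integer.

Answer: 12

Derivation:
Op 1: append 3 -> log_len=3
Op 2: append 1 -> log_len=4
Op 3: append 1 -> log_len=5
Op 4: append 2 -> log_len=7
Op 5: F1 acks idx 3 -> match: F0=0 F1=3; commitIndex=3
Op 6: F0 acks idx 2 -> match: F0=2 F1=3; commitIndex=3
Op 7: append 3 -> log_len=10
Op 8: append 2 -> log_len=12
Op 9: append 2 -> log_len=14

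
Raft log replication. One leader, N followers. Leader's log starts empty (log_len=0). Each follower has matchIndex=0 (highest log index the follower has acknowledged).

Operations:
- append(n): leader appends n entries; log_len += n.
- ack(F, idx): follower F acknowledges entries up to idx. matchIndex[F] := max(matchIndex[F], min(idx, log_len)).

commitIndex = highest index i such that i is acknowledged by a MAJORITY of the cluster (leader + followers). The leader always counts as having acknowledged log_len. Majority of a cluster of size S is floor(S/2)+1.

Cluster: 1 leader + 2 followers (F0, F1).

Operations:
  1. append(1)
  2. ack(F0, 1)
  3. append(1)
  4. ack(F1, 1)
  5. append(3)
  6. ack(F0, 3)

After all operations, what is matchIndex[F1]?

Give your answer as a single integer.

Answer: 1

Derivation:
Op 1: append 1 -> log_len=1
Op 2: F0 acks idx 1 -> match: F0=1 F1=0; commitIndex=1
Op 3: append 1 -> log_len=2
Op 4: F1 acks idx 1 -> match: F0=1 F1=1; commitIndex=1
Op 5: append 3 -> log_len=5
Op 6: F0 acks idx 3 -> match: F0=3 F1=1; commitIndex=3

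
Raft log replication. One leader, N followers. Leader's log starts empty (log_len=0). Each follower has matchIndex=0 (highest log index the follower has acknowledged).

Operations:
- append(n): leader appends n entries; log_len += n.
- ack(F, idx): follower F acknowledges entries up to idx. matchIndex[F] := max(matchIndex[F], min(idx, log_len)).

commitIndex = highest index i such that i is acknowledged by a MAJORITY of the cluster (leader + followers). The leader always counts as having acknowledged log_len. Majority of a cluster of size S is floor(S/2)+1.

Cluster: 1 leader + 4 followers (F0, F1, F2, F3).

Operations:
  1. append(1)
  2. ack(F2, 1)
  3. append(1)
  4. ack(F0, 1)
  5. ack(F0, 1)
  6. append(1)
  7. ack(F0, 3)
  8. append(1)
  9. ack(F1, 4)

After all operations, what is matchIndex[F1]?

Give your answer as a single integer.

Op 1: append 1 -> log_len=1
Op 2: F2 acks idx 1 -> match: F0=0 F1=0 F2=1 F3=0; commitIndex=0
Op 3: append 1 -> log_len=2
Op 4: F0 acks idx 1 -> match: F0=1 F1=0 F2=1 F3=0; commitIndex=1
Op 5: F0 acks idx 1 -> match: F0=1 F1=0 F2=1 F3=0; commitIndex=1
Op 6: append 1 -> log_len=3
Op 7: F0 acks idx 3 -> match: F0=3 F1=0 F2=1 F3=0; commitIndex=1
Op 8: append 1 -> log_len=4
Op 9: F1 acks idx 4 -> match: F0=3 F1=4 F2=1 F3=0; commitIndex=3

Answer: 4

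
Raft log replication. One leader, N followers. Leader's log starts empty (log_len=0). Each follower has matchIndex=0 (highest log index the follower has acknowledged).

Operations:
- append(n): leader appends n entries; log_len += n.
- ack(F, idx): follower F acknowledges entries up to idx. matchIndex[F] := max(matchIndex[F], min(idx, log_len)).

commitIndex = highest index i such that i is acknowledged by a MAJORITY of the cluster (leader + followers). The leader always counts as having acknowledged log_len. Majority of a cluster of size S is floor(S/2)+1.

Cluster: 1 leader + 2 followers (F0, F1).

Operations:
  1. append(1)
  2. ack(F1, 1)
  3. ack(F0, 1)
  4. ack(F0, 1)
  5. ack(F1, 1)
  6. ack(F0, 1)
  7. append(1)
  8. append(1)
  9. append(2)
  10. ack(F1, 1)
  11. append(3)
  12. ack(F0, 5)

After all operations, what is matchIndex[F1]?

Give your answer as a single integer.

Answer: 1

Derivation:
Op 1: append 1 -> log_len=1
Op 2: F1 acks idx 1 -> match: F0=0 F1=1; commitIndex=1
Op 3: F0 acks idx 1 -> match: F0=1 F1=1; commitIndex=1
Op 4: F0 acks idx 1 -> match: F0=1 F1=1; commitIndex=1
Op 5: F1 acks idx 1 -> match: F0=1 F1=1; commitIndex=1
Op 6: F0 acks idx 1 -> match: F0=1 F1=1; commitIndex=1
Op 7: append 1 -> log_len=2
Op 8: append 1 -> log_len=3
Op 9: append 2 -> log_len=5
Op 10: F1 acks idx 1 -> match: F0=1 F1=1; commitIndex=1
Op 11: append 3 -> log_len=8
Op 12: F0 acks idx 5 -> match: F0=5 F1=1; commitIndex=5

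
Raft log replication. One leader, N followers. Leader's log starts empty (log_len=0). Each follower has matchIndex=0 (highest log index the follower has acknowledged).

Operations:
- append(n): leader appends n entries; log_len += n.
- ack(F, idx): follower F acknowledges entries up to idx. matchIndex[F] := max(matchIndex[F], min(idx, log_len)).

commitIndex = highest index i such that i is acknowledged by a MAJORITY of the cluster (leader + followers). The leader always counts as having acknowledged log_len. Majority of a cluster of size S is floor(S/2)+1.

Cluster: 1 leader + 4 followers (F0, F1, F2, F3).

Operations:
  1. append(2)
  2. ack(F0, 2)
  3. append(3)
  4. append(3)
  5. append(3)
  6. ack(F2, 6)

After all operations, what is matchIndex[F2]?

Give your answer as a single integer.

Answer: 6

Derivation:
Op 1: append 2 -> log_len=2
Op 2: F0 acks idx 2 -> match: F0=2 F1=0 F2=0 F3=0; commitIndex=0
Op 3: append 3 -> log_len=5
Op 4: append 3 -> log_len=8
Op 5: append 3 -> log_len=11
Op 6: F2 acks idx 6 -> match: F0=2 F1=0 F2=6 F3=0; commitIndex=2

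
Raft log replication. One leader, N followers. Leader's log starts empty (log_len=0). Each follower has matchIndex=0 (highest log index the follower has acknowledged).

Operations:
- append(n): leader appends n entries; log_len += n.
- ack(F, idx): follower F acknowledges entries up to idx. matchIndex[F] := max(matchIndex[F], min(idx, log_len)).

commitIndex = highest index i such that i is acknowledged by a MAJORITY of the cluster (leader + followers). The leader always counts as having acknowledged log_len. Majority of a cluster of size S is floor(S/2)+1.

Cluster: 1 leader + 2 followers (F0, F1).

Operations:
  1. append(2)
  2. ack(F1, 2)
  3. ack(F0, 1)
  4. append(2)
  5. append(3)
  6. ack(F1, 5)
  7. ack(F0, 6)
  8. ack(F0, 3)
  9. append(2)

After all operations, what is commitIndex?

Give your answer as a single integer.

Op 1: append 2 -> log_len=2
Op 2: F1 acks idx 2 -> match: F0=0 F1=2; commitIndex=2
Op 3: F0 acks idx 1 -> match: F0=1 F1=2; commitIndex=2
Op 4: append 2 -> log_len=4
Op 5: append 3 -> log_len=7
Op 6: F1 acks idx 5 -> match: F0=1 F1=5; commitIndex=5
Op 7: F0 acks idx 6 -> match: F0=6 F1=5; commitIndex=6
Op 8: F0 acks idx 3 -> match: F0=6 F1=5; commitIndex=6
Op 9: append 2 -> log_len=9

Answer: 6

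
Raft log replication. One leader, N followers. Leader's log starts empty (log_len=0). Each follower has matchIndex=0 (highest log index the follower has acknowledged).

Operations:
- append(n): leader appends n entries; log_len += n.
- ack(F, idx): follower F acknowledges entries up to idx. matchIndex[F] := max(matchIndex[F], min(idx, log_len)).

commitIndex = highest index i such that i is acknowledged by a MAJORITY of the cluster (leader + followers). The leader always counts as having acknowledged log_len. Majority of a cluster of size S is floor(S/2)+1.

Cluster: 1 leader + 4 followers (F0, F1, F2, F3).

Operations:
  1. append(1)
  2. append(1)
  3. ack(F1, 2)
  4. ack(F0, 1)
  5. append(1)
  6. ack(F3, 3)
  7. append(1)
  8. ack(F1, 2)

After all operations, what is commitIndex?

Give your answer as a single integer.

Answer: 2

Derivation:
Op 1: append 1 -> log_len=1
Op 2: append 1 -> log_len=2
Op 3: F1 acks idx 2 -> match: F0=0 F1=2 F2=0 F3=0; commitIndex=0
Op 4: F0 acks idx 1 -> match: F0=1 F1=2 F2=0 F3=0; commitIndex=1
Op 5: append 1 -> log_len=3
Op 6: F3 acks idx 3 -> match: F0=1 F1=2 F2=0 F3=3; commitIndex=2
Op 7: append 1 -> log_len=4
Op 8: F1 acks idx 2 -> match: F0=1 F1=2 F2=0 F3=3; commitIndex=2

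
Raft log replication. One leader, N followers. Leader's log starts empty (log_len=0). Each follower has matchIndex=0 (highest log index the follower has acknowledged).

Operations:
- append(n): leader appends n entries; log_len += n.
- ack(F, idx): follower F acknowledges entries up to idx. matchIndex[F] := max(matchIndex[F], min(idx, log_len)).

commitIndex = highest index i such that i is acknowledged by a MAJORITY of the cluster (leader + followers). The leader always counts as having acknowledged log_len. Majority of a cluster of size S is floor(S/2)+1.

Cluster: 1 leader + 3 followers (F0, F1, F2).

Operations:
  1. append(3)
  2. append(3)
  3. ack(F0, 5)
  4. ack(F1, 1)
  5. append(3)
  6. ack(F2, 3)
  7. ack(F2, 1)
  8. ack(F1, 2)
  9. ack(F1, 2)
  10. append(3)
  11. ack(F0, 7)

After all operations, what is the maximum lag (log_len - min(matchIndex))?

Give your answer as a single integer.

Answer: 10

Derivation:
Op 1: append 3 -> log_len=3
Op 2: append 3 -> log_len=6
Op 3: F0 acks idx 5 -> match: F0=5 F1=0 F2=0; commitIndex=0
Op 4: F1 acks idx 1 -> match: F0=5 F1=1 F2=0; commitIndex=1
Op 5: append 3 -> log_len=9
Op 6: F2 acks idx 3 -> match: F0=5 F1=1 F2=3; commitIndex=3
Op 7: F2 acks idx 1 -> match: F0=5 F1=1 F2=3; commitIndex=3
Op 8: F1 acks idx 2 -> match: F0=5 F1=2 F2=3; commitIndex=3
Op 9: F1 acks idx 2 -> match: F0=5 F1=2 F2=3; commitIndex=3
Op 10: append 3 -> log_len=12
Op 11: F0 acks idx 7 -> match: F0=7 F1=2 F2=3; commitIndex=3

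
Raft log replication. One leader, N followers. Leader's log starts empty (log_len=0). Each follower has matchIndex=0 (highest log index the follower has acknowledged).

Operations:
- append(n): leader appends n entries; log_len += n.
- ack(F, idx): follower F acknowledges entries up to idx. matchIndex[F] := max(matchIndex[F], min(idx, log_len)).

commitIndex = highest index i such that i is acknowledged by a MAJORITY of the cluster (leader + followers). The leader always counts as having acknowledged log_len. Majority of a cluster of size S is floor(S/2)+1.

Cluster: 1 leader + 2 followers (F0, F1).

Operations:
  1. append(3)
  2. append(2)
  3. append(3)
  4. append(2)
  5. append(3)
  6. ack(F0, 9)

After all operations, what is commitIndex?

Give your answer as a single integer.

Op 1: append 3 -> log_len=3
Op 2: append 2 -> log_len=5
Op 3: append 3 -> log_len=8
Op 4: append 2 -> log_len=10
Op 5: append 3 -> log_len=13
Op 6: F0 acks idx 9 -> match: F0=9 F1=0; commitIndex=9

Answer: 9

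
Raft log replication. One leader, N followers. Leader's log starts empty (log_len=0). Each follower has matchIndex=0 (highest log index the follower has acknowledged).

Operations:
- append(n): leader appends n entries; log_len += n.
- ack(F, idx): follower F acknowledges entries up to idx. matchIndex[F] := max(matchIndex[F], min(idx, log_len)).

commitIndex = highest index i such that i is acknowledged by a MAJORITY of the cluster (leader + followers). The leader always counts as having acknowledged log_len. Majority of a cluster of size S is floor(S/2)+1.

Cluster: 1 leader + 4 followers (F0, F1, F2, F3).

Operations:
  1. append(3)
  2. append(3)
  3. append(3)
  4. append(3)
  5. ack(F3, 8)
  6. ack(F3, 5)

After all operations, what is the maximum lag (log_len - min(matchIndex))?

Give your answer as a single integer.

Answer: 12

Derivation:
Op 1: append 3 -> log_len=3
Op 2: append 3 -> log_len=6
Op 3: append 3 -> log_len=9
Op 4: append 3 -> log_len=12
Op 5: F3 acks idx 8 -> match: F0=0 F1=0 F2=0 F3=8; commitIndex=0
Op 6: F3 acks idx 5 -> match: F0=0 F1=0 F2=0 F3=8; commitIndex=0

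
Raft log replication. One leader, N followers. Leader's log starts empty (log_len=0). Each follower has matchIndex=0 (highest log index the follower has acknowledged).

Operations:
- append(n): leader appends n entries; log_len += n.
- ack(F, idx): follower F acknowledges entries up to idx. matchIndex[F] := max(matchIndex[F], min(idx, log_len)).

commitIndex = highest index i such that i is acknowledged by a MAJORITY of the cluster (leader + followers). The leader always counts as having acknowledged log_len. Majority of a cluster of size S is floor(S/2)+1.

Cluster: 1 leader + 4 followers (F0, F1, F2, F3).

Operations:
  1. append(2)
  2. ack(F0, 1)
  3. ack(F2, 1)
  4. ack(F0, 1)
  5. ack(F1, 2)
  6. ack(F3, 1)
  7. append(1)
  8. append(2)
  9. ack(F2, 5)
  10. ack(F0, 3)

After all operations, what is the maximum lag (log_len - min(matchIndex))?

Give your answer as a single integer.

Answer: 4

Derivation:
Op 1: append 2 -> log_len=2
Op 2: F0 acks idx 1 -> match: F0=1 F1=0 F2=0 F3=0; commitIndex=0
Op 3: F2 acks idx 1 -> match: F0=1 F1=0 F2=1 F3=0; commitIndex=1
Op 4: F0 acks idx 1 -> match: F0=1 F1=0 F2=1 F3=0; commitIndex=1
Op 5: F1 acks idx 2 -> match: F0=1 F1=2 F2=1 F3=0; commitIndex=1
Op 6: F3 acks idx 1 -> match: F0=1 F1=2 F2=1 F3=1; commitIndex=1
Op 7: append 1 -> log_len=3
Op 8: append 2 -> log_len=5
Op 9: F2 acks idx 5 -> match: F0=1 F1=2 F2=5 F3=1; commitIndex=2
Op 10: F0 acks idx 3 -> match: F0=3 F1=2 F2=5 F3=1; commitIndex=3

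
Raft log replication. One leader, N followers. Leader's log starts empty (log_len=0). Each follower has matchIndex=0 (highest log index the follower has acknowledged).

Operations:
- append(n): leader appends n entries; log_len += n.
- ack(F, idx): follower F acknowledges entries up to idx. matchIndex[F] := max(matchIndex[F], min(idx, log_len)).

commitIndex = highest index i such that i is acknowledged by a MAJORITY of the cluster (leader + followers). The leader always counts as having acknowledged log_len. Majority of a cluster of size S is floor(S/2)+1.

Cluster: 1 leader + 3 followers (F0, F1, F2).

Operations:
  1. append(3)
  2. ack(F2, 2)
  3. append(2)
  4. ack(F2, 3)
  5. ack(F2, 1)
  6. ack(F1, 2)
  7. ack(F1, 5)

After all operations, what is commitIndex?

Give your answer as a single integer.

Op 1: append 3 -> log_len=3
Op 2: F2 acks idx 2 -> match: F0=0 F1=0 F2=2; commitIndex=0
Op 3: append 2 -> log_len=5
Op 4: F2 acks idx 3 -> match: F0=0 F1=0 F2=3; commitIndex=0
Op 5: F2 acks idx 1 -> match: F0=0 F1=0 F2=3; commitIndex=0
Op 6: F1 acks idx 2 -> match: F0=0 F1=2 F2=3; commitIndex=2
Op 7: F1 acks idx 5 -> match: F0=0 F1=5 F2=3; commitIndex=3

Answer: 3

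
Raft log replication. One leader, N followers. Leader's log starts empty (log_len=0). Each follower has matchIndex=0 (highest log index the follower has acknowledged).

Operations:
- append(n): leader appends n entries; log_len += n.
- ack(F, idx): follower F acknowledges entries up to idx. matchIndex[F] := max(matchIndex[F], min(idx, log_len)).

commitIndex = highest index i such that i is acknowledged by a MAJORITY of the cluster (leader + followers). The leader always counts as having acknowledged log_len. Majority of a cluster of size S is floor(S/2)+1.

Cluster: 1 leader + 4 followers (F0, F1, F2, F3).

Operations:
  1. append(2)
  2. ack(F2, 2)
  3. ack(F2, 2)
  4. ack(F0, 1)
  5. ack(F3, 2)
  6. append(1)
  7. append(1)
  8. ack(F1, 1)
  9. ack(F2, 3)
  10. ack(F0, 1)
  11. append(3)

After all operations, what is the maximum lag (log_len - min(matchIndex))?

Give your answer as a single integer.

Answer: 6

Derivation:
Op 1: append 2 -> log_len=2
Op 2: F2 acks idx 2 -> match: F0=0 F1=0 F2=2 F3=0; commitIndex=0
Op 3: F2 acks idx 2 -> match: F0=0 F1=0 F2=2 F3=0; commitIndex=0
Op 4: F0 acks idx 1 -> match: F0=1 F1=0 F2=2 F3=0; commitIndex=1
Op 5: F3 acks idx 2 -> match: F0=1 F1=0 F2=2 F3=2; commitIndex=2
Op 6: append 1 -> log_len=3
Op 7: append 1 -> log_len=4
Op 8: F1 acks idx 1 -> match: F0=1 F1=1 F2=2 F3=2; commitIndex=2
Op 9: F2 acks idx 3 -> match: F0=1 F1=1 F2=3 F3=2; commitIndex=2
Op 10: F0 acks idx 1 -> match: F0=1 F1=1 F2=3 F3=2; commitIndex=2
Op 11: append 3 -> log_len=7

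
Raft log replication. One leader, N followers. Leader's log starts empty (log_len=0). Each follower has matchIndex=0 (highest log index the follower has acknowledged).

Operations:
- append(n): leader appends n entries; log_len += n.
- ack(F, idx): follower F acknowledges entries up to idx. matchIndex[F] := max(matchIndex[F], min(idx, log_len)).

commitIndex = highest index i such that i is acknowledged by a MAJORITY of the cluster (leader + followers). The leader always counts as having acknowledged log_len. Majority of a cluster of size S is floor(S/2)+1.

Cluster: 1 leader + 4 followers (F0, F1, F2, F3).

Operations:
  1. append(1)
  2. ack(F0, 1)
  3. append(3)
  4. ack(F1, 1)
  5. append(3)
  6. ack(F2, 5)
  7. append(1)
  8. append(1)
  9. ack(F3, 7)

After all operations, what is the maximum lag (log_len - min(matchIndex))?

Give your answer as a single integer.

Answer: 8

Derivation:
Op 1: append 1 -> log_len=1
Op 2: F0 acks idx 1 -> match: F0=1 F1=0 F2=0 F3=0; commitIndex=0
Op 3: append 3 -> log_len=4
Op 4: F1 acks idx 1 -> match: F0=1 F1=1 F2=0 F3=0; commitIndex=1
Op 5: append 3 -> log_len=7
Op 6: F2 acks idx 5 -> match: F0=1 F1=1 F2=5 F3=0; commitIndex=1
Op 7: append 1 -> log_len=8
Op 8: append 1 -> log_len=9
Op 9: F3 acks idx 7 -> match: F0=1 F1=1 F2=5 F3=7; commitIndex=5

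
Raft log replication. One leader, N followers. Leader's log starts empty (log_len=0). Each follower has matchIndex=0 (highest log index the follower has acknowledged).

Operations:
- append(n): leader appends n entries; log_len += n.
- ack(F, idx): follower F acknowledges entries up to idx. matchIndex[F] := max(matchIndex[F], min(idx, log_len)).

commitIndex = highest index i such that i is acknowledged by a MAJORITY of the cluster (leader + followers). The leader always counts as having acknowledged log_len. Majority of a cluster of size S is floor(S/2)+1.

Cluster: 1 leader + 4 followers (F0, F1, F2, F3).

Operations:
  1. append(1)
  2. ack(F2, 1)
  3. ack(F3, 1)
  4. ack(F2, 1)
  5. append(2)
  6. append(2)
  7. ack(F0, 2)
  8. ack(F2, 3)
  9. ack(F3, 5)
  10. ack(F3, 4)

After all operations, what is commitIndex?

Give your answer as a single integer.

Op 1: append 1 -> log_len=1
Op 2: F2 acks idx 1 -> match: F0=0 F1=0 F2=1 F3=0; commitIndex=0
Op 3: F3 acks idx 1 -> match: F0=0 F1=0 F2=1 F3=1; commitIndex=1
Op 4: F2 acks idx 1 -> match: F0=0 F1=0 F2=1 F3=1; commitIndex=1
Op 5: append 2 -> log_len=3
Op 6: append 2 -> log_len=5
Op 7: F0 acks idx 2 -> match: F0=2 F1=0 F2=1 F3=1; commitIndex=1
Op 8: F2 acks idx 3 -> match: F0=2 F1=0 F2=3 F3=1; commitIndex=2
Op 9: F3 acks idx 5 -> match: F0=2 F1=0 F2=3 F3=5; commitIndex=3
Op 10: F3 acks idx 4 -> match: F0=2 F1=0 F2=3 F3=5; commitIndex=3

Answer: 3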